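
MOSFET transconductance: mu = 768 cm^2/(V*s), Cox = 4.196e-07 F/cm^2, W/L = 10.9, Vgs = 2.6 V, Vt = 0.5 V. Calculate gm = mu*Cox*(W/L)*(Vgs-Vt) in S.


Step 1: Vov = Vgs - Vt = 2.6 - 0.5 = 2.1 V
Step 2: gm = mu * Cox * (W/L) * Vov
Step 3: gm = 768 * 4.196e-07 * 10.9 * 2.1 = 7.38e-03 S

7.38e-03


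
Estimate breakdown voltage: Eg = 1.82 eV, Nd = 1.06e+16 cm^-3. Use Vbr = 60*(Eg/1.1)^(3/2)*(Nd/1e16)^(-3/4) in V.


Step 1: Eg/1.1 = 1.82/1.1 = 1.654545
Step 2: (Eg/1.1)^1.5 = 1.654545^1.5 = 2.128227
Step 3: (Nd/1e16)^(-0.75) = (1.06)^(-0.75) = 0.957239
Step 4: Vbr = 60 * 2.128227 * 0.957239 = 122.2 V

122.2


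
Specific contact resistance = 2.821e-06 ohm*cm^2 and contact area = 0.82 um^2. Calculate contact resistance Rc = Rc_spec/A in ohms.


Step 1: Convert area to cm^2: 0.82 um^2 = 8.2000e-09 cm^2
Step 2: Rc = Rc_spec / A = 2.821e-06 / 8.2000e-09
Step 3: Rc = 3.44e+02 ohms

3.44e+02


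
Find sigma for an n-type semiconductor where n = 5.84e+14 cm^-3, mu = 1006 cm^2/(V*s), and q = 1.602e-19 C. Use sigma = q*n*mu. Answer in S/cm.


Step 1: sigma = q * n * mu
Step 2: sigma = 1.602e-19 * 5.84e+14 * 1006
Step 3: sigma = 9.412e-02 S/cm

9.412e-02


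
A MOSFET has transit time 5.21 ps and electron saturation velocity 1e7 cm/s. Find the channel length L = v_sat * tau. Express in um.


Step 1: tau in seconds = 5.21 ps * 1e-12 = 5.2100e-12 s
Step 2: L = v_sat * tau = 1e7 * 5.2100e-12 = 5.2100e-05 cm
Step 3: L in um = 5.2100e-05 * 1e4 = 0.521 um

0.521


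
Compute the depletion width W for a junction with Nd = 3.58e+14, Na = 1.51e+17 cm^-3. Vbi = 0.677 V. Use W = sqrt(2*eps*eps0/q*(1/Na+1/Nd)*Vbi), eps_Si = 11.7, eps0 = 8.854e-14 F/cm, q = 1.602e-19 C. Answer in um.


Step 1: 1/Na + 1/Nd = 1/1.51e+17 + 1/3.58e+14 = 2.79992e-15
Step 2: 2*eps*eps0/q = 2*11.7*8.854e-14/1.602e-19 = 1.293281e+07
Step 3: W^2 = 1.293281e+07 * 2.79992e-15 * 0.677 = 2.45147e-08
Step 4: W = sqrt(2.45147e-08) = 1.566e-04 cm = 1.566 um

1.566


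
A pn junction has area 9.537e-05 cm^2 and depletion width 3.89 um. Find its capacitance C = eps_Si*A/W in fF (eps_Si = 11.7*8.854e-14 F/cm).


Step 1: eps_Si = 11.7 * 8.854e-14 = 1.035918e-12 F/cm
Step 2: W in cm = 3.89 * 1e-4 = 3.89e-04 cm
Step 3: C = 1.035918e-12 * 9.537e-05 / 3.89e-04 = 2.539730e-13 F
Step 4: C = 253.97 fF

253.97


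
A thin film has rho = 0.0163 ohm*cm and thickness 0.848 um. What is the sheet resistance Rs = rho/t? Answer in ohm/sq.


Step 1: Convert thickness to cm: t = 0.848 um = 8.4800e-05 cm
Step 2: Rs = rho / t = 0.0163 / 8.4800e-05
Step 3: Rs = 192.2 ohm/sq

192.2


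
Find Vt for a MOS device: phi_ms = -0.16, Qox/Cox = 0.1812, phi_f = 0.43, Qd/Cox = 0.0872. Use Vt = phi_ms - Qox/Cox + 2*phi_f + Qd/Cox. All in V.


Step 1: Vt = phi_ms - Qox/Cox + 2*phi_f + Qd/Cox
Step 2: Vt = -0.16 - 0.1812 + 2*0.43 + 0.0872
Step 3: Vt = -0.16 - 0.1812 + 0.86 + 0.0872
Step 4: Vt = 0.606 V

0.606


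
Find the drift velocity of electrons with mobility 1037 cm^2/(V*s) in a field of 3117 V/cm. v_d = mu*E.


Step 1: v_d = mu * E
Step 2: v_d = 1037 * 3117 = 3232329
Step 3: v_d = 3.23e+06 cm/s

3.23e+06


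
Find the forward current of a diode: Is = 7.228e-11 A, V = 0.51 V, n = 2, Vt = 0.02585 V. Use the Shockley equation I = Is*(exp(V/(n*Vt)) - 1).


Step 1: V/(n*Vt) = 0.51/(2*0.02585) = 9.8646
Step 2: exp(9.8646) = 1.9237e+04
Step 3: I = 7.228e-11 * (1.9237e+04 - 1) = 1.39e-06 A

1.39e-06


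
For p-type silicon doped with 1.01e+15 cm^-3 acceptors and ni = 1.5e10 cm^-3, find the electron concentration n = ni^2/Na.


Step 1: Majority hole concentration p ≈ Na = 1.01e+15 cm^-3
Step 2: n = ni^2 / Na = (1.5e10)^2 / 1.01e+15
Step 3: n = 2.23e+05 cm^-3

2.23e+05


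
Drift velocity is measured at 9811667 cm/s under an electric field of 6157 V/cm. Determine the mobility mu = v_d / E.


Step 1: mu = v_d / E
Step 2: mu = 9811667 / 6157
Step 3: mu = 1593.58 cm^2/(V*s)

1593.58


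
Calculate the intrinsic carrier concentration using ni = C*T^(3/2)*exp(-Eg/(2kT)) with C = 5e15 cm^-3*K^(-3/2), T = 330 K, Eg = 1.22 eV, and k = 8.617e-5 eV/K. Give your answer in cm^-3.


Step 1: Compute kT = 8.617e-5 * 330 = 0.0284361 eV
Step 2: Exponent = -Eg/(2kT) = -1.22/(2*0.0284361) = -21.45161
Step 3: T^(3/2) = 330^1.5 = 5994.75
Step 4: ni = 5e15 * 5994.75 * exp(-21.45161) = 1.45e+10 cm^-3

1.45e+10


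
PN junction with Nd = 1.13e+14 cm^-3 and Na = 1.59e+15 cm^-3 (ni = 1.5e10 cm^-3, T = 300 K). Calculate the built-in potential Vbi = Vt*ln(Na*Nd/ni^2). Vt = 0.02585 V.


Step 1: Compute Na*Nd/ni^2 = 1.59e+15 * 1.13e+14 / (1.5e10)^2 = 7.9853e+08
Step 2: ln(7.9853e+08) = 20.4983
Step 3: Vbi = 0.02585 * 20.4983 = 0.53 V

0.53


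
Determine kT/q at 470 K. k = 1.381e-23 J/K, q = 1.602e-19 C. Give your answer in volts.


Step 1: kT = 1.381e-23 * 470 = 6.4907e-21 J
Step 2: Vt = kT/q = 6.4907e-21 / 1.602e-19
Step 3: Vt = 0.04052 V

0.04052


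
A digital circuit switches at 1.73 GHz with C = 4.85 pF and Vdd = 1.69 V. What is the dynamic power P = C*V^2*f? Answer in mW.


Step 1: V^2 = 1.69^2 = 2.8561 V^2
Step 2: P = C*V^2*f = 4.85e-12 F * 2.8561 * 1.73e9 Hz
Step 3: P = 2.396410705e-02 W
Step 4: P = 23.964 mW

23.964


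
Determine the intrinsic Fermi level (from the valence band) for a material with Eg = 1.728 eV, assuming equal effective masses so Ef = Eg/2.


Step 1: For an intrinsic semiconductor, the Fermi level sits at midgap.
Step 2: Ef = Eg / 2 = 1.728 / 2 = 0.864 eV

0.864


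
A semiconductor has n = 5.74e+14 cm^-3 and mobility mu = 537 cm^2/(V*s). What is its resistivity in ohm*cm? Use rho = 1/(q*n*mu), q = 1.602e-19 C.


Step 1: sigma = q * n * mu = 1.602e-19 * 5.74e+14 * 537 = 4.93797e-02 S/cm
Step 2: rho = 1 / sigma = 1 / 4.93797e-02 = 20.25 ohm*cm

20.25


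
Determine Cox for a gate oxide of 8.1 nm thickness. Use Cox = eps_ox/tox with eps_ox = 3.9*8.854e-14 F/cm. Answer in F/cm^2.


Step 1: eps_ox = 3.9 * 8.854e-14 = 3.45306e-13 F/cm
Step 2: tox in cm = 8.1 nm * 1e-7 = 8.1000e-07 cm
Step 3: Cox = 3.45306e-13 / 8.1000e-07 = 4.26e-07 F/cm^2

4.26e-07


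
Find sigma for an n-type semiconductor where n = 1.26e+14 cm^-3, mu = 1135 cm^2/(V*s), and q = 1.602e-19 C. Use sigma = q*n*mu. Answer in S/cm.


Step 1: sigma = q * n * mu
Step 2: sigma = 1.602e-19 * 1.26e+14 * 1135
Step 3: sigma = 2.291e-02 S/cm

2.291e-02


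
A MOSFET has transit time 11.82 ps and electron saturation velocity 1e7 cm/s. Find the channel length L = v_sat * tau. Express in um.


Step 1: tau in seconds = 11.82 ps * 1e-12 = 1.1820e-11 s
Step 2: L = v_sat * tau = 1e7 * 1.1820e-11 = 1.1820e-04 cm
Step 3: L in um = 1.1820e-04 * 1e4 = 1.182 um

1.182


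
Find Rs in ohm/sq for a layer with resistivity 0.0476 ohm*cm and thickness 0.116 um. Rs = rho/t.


Step 1: Convert thickness to cm: t = 0.116 um = 1.1600e-05 cm
Step 2: Rs = rho / t = 0.0476 / 1.1600e-05
Step 3: Rs = 4103.4 ohm/sq

4103.4


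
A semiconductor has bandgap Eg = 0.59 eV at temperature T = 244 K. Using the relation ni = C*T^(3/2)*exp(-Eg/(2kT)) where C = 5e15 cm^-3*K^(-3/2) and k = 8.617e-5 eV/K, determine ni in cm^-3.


Step 1: Compute kT = 8.617e-5 * 244 = 0.02102548 eV
Step 2: Exponent = -Eg/(2kT) = -0.59/(2*0.02102548) = -14.03060
Step 3: T^(3/2) = 244^1.5 = 3811.40
Step 4: ni = 5e15 * 3811.40 * exp(-14.03060) = 1.54e+13 cm^-3

1.54e+13


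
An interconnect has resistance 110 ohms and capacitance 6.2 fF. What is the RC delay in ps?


Step 1: tau = R * C
Step 2: tau = 110 * 6.2 fF = 110 * 6.2e-15 F
Step 3: tau = 6.82e-13 s = 0.682 ps

0.682


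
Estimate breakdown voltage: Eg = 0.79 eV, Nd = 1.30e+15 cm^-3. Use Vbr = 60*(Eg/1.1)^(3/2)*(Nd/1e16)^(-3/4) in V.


Step 1: Eg/1.1 = 0.79/1.1 = 0.718182
Step 2: (Eg/1.1)^1.5 = 0.718182^1.5 = 0.608628
Step 3: (Nd/1e16)^(-0.75) = (0.13)^(-0.75) = 4.618942
Step 4: Vbr = 60 * 0.608628 * 4.618942 = 168.7 V

168.7


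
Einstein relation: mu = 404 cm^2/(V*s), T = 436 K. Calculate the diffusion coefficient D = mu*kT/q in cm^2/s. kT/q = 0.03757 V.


Step 1: D = mu * (kT/q)
Step 2: D = 404 * 0.03757
Step 3: D = 15.18 cm^2/s

15.18


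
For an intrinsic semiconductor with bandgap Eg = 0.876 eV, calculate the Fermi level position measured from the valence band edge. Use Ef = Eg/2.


Step 1: For an intrinsic semiconductor, the Fermi level sits at midgap.
Step 2: Ef = Eg / 2 = 0.876 / 2 = 0.438 eV

0.438


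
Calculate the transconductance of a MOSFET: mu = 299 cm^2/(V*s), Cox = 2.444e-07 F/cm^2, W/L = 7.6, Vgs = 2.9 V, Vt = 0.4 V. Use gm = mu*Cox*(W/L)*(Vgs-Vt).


Step 1: Vov = Vgs - Vt = 2.9 - 0.4 = 2.5 V
Step 2: gm = mu * Cox * (W/L) * Vov
Step 3: gm = 299 * 2.444e-07 * 7.6 * 2.5 = 1.39e-03 S

1.39e-03


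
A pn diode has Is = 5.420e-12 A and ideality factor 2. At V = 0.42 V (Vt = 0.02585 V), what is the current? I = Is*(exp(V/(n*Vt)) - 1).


Step 1: V/(n*Vt) = 0.42/(2*0.02585) = 8.1238
Step 2: exp(8.1238) = 3.3738e+03
Step 3: I = 5.420e-12 * (3.3738e+03 - 1) = 1.83e-08 A

1.83e-08


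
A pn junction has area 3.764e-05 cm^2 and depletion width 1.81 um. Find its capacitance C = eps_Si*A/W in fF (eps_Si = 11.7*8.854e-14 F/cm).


Step 1: eps_Si = 11.7 * 8.854e-14 = 1.035918e-12 F/cm
Step 2: W in cm = 1.81 * 1e-4 = 1.81e-04 cm
Step 3: C = 1.035918e-12 * 3.764e-05 / 1.81e-04 = 2.154252e-13 F
Step 4: C = 215.43 fF

215.43


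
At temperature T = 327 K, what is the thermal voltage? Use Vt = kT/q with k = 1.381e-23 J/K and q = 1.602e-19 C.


Step 1: kT = 1.381e-23 * 327 = 4.51587e-21 J
Step 2: Vt = kT/q = 4.51587e-21 / 1.602e-19
Step 3: Vt = 0.02819 V

0.02819


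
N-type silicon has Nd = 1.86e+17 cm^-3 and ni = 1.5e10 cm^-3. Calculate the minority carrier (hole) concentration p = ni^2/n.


Step 1: Since Nd >> ni, n ≈ Nd = 1.86e+17 cm^-3
Step 2: p = ni^2 / n = (1.5e10)^2 / 1.86e+17
Step 3: p = 2.25e20 / 1.86e+17 = 1.21e+03 cm^-3

1.21e+03


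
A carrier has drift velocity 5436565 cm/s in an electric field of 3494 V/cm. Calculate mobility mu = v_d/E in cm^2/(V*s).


Step 1: mu = v_d / E
Step 2: mu = 5436565 / 3494
Step 3: mu = 1555.97 cm^2/(V*s)

1555.97


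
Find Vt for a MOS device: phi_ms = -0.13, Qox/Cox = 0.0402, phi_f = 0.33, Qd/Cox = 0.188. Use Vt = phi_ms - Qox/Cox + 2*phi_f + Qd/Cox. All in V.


Step 1: Vt = phi_ms - Qox/Cox + 2*phi_f + Qd/Cox
Step 2: Vt = -0.13 - 0.0402 + 2*0.33 + 0.188
Step 3: Vt = -0.13 - 0.0402 + 0.66 + 0.188
Step 4: Vt = 0.6778 V

0.6778


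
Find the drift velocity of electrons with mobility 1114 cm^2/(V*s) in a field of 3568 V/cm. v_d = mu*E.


Step 1: v_d = mu * E
Step 2: v_d = 1114 * 3568 = 3974752
Step 3: v_d = 3.97e+06 cm/s

3.97e+06


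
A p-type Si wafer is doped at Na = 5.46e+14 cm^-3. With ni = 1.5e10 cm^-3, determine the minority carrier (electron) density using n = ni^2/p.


Step 1: Majority hole concentration p ≈ Na = 5.46e+14 cm^-3
Step 2: n = ni^2 / Na = (1.5e10)^2 / 5.46e+14
Step 3: n = 4.12e+05 cm^-3

4.12e+05


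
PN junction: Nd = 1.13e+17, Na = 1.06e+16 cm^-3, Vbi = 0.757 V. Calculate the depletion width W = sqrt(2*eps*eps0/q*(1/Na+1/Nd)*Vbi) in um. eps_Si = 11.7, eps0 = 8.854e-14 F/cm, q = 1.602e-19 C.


Step 1: 1/Na + 1/Nd = 1/1.06e+16 + 1/1.13e+17 = 1.03189e-16
Step 2: 2*eps*eps0/q = 2*11.7*8.854e-14/1.602e-19 = 1.293281e+07
Step 3: W^2 = 1.293281e+07 * 1.03189e-16 * 0.757 = 1.01023e-09
Step 4: W = sqrt(1.01023e-09) = 3.178e-05 cm = 0.3178 um

0.3178


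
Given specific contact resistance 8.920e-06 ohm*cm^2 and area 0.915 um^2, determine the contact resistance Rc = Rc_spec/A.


Step 1: Convert area to cm^2: 0.915 um^2 = 9.1500e-09 cm^2
Step 2: Rc = Rc_spec / A = 8.920e-06 / 9.1500e-09
Step 3: Rc = 9.75e+02 ohms

9.75e+02


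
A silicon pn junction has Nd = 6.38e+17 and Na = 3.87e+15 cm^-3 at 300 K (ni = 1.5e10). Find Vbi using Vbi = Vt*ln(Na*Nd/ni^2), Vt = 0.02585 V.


Step 1: Compute Na*Nd/ni^2 = 3.87e+15 * 6.38e+17 / (1.5e10)^2 = 1.0974e+13
Step 2: ln(1.0974e+13) = 30.0265
Step 3: Vbi = 0.02585 * 30.0265 = 0.776 V

0.776


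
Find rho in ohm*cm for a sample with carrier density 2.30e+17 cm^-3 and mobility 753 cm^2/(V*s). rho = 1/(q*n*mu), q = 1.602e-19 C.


Step 1: sigma = q * n * mu = 1.602e-19 * 2.30e+17 * 753 = 2.77450e+01 S/cm
Step 2: rho = 1 / sigma = 1 / 2.77450e+01 = 0.03604 ohm*cm

0.03604


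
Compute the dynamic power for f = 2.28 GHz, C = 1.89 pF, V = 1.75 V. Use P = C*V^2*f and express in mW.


Step 1: V^2 = 1.75^2 = 3.0625 V^2
Step 2: P = C*V^2*f = 1.89e-12 F * 3.0625 * 2.28e9 Hz
Step 3: P = 1.3196925e-02 W
Step 4: P = 13.197 mW

13.197


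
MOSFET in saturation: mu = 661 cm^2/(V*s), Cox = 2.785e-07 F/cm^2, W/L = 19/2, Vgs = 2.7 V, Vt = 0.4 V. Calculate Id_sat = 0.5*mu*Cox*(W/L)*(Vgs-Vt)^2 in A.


Step 1: Overdrive voltage Vov = Vgs - Vt = 2.7 - 0.4 = 2.3 V
Step 2: W/L = 19/2 = 9.5
Step 3: Id = 0.5 * 661 * 2.785e-07 * 9.5 * 2.3^2
Step 4: Id = 4.63e-03 A

4.63e-03


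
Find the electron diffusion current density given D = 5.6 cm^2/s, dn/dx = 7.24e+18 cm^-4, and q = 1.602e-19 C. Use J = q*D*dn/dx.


Step 1: J = q * D * (dn/dx)
Step 2: J = 1.602e-19 * 5.6 * 7.24e+18
Step 3: J = 6.50e+00 A/cm^2

6.50e+00


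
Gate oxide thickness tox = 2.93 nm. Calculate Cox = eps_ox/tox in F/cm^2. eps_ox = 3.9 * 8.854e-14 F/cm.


Step 1: eps_ox = 3.9 * 8.854e-14 = 3.45306e-13 F/cm
Step 2: tox in cm = 2.93 nm * 1e-7 = 2.9300e-07 cm
Step 3: Cox = 3.45306e-13 / 2.9300e-07 = 1.18e-06 F/cm^2

1.18e-06


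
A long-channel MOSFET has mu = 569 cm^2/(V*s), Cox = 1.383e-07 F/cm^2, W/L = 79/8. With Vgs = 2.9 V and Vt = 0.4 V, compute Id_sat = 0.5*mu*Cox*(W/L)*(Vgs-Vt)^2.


Step 1: Overdrive voltage Vov = Vgs - Vt = 2.9 - 0.4 = 2.5 V
Step 2: W/L = 79/8 = 9.875
Step 3: Id = 0.5 * 569 * 1.383e-07 * 9.875 * 2.5^2
Step 4: Id = 2.43e-03 A

2.43e-03


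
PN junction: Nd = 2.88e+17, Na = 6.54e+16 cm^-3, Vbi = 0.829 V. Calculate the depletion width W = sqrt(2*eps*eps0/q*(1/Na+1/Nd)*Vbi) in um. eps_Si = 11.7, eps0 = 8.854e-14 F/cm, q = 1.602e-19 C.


Step 1: 1/Na + 1/Nd = 1/6.54e+16 + 1/2.88e+17 = 1.87627e-17
Step 2: 2*eps*eps0/q = 2*11.7*8.854e-14/1.602e-19 = 1.293281e+07
Step 3: W^2 = 1.293281e+07 * 1.87627e-17 * 0.829 = 2.01161e-10
Step 4: W = sqrt(2.01161e-10) = 1.418e-05 cm = 0.1418 um

0.1418


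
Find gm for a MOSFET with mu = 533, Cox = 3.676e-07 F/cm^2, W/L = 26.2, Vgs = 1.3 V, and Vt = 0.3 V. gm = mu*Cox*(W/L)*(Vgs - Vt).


Step 1: Vov = Vgs - Vt = 1.3 - 0.3 = 1.0 V
Step 2: gm = mu * Cox * (W/L) * Vov
Step 3: gm = 533 * 3.676e-07 * 26.2 * 1.0 = 5.13e-03 S

5.13e-03


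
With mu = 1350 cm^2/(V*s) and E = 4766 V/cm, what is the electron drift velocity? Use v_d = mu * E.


Step 1: v_d = mu * E
Step 2: v_d = 1350 * 4766 = 6434100
Step 3: v_d = 6.43e+06 cm/s

6.43e+06


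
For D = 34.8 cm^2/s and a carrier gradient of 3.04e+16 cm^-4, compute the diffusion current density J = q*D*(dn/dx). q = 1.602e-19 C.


Step 1: J = q * D * (dn/dx)
Step 2: J = 1.602e-19 * 34.8 * 3.04e+16
Step 3: J = 1.69e-01 A/cm^2

1.69e-01


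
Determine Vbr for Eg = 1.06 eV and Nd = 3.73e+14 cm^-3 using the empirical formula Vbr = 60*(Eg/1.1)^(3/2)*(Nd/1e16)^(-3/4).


Step 1: Eg/1.1 = 1.06/1.1 = 0.963636
Step 2: (Eg/1.1)^1.5 = 0.963636^1.5 = 0.945953
Step 3: (Nd/1e16)^(-0.75) = (0.0373)^(-0.75) = 11.781983
Step 4: Vbr = 60 * 0.945953 * 11.781983 = 668.7 V

668.7


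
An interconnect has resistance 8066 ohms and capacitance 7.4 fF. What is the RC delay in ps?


Step 1: tau = R * C
Step 2: tau = 8066 * 7.4 fF = 8066 * 7.4e-15 F
Step 3: tau = 5.96884e-11 s = 59.6884 ps

59.6884


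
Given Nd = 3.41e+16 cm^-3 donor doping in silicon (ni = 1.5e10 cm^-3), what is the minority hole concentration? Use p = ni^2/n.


Step 1: Since Nd >> ni, n ≈ Nd = 3.41e+16 cm^-3
Step 2: p = ni^2 / n = (1.5e10)^2 / 3.41e+16
Step 3: p = 2.25e20 / 3.41e+16 = 6.60e+03 cm^-3

6.60e+03


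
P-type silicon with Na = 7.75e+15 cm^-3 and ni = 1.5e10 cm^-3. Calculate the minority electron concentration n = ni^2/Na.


Step 1: Majority hole concentration p ≈ Na = 7.75e+15 cm^-3
Step 2: n = ni^2 / Na = (1.5e10)^2 / 7.75e+15
Step 3: n = 2.90e+04 cm^-3

2.90e+04


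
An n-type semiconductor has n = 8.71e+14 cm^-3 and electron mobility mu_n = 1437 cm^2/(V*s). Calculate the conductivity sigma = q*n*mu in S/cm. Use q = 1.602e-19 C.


Step 1: sigma = q * n * mu
Step 2: sigma = 1.602e-19 * 8.71e+14 * 1437
Step 3: sigma = 2.005e-01 S/cm

2.005e-01


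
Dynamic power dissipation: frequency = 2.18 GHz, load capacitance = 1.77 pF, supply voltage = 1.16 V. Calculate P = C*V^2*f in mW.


Step 1: V^2 = 1.16^2 = 1.3456 V^2
Step 2: P = C*V^2*f = 1.77e-12 F * 1.3456 * 2.18e9 Hz
Step 3: P = 5.19213216e-03 W
Step 4: P = 5.192 mW

5.192


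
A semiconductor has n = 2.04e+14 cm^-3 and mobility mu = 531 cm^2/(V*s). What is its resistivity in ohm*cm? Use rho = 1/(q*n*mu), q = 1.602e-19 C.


Step 1: sigma = q * n * mu = 1.602e-19 * 2.04e+14 * 531 = 1.73535e-02 S/cm
Step 2: rho = 1 / sigma = 1 / 1.73535e-02 = 57.63 ohm*cm

57.63


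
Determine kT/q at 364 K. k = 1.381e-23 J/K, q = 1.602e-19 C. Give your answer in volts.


Step 1: kT = 1.381e-23 * 364 = 5.02684e-21 J
Step 2: Vt = kT/q = 5.02684e-21 / 1.602e-19
Step 3: Vt = 0.03138 V

0.03138


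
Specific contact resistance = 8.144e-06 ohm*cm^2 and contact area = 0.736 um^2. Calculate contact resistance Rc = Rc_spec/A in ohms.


Step 1: Convert area to cm^2: 0.736 um^2 = 7.3600e-09 cm^2
Step 2: Rc = Rc_spec / A = 8.144e-06 / 7.3600e-09
Step 3: Rc = 1.11e+03 ohms

1.11e+03


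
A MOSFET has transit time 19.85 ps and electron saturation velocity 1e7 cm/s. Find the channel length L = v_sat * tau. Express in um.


Step 1: tau in seconds = 19.85 ps * 1e-12 = 1.9850e-11 s
Step 2: L = v_sat * tau = 1e7 * 1.9850e-11 = 1.9850e-04 cm
Step 3: L in um = 1.9850e-04 * 1e4 = 1.985 um

1.985


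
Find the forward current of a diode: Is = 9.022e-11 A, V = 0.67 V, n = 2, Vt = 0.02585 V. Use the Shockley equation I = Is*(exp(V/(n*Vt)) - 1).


Step 1: V/(n*Vt) = 0.67/(2*0.02585) = 12.9594
Step 2: exp(12.9594) = 4.2481e+05
Step 3: I = 9.022e-11 * (4.2481e+05 - 1) = 3.83e-05 A

3.83e-05


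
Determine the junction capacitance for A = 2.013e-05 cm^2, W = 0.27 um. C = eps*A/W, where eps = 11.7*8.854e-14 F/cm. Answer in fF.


Step 1: eps_Si = 11.7 * 8.854e-14 = 1.035918e-12 F/cm
Step 2: W in cm = 0.27 * 1e-4 = 2.70e-05 cm
Step 3: C = 1.035918e-12 * 2.013e-05 / 2.70e-05 = 7.723344e-13 F
Step 4: C = 772.33 fF

772.33


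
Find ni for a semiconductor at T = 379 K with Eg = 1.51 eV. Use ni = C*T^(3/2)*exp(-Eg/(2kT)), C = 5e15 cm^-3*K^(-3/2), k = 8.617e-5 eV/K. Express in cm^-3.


Step 1: Compute kT = 8.617e-5 * 379 = 0.03265843 eV
Step 2: Exponent = -Eg/(2kT) = -1.51/(2*0.03265843) = -23.11807
Step 3: T^(3/2) = 379^1.5 = 7378.34
Step 4: ni = 5e15 * 7378.34 * exp(-23.11807) = 3.36e+09 cm^-3

3.36e+09


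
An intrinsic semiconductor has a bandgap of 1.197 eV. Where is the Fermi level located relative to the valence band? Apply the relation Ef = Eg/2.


Step 1: For an intrinsic semiconductor, the Fermi level sits at midgap.
Step 2: Ef = Eg / 2 = 1.197 / 2 = 0.5985 eV

0.5985


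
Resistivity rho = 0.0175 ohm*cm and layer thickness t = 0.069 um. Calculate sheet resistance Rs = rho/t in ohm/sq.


Step 1: Convert thickness to cm: t = 0.069 um = 6.9000e-06 cm
Step 2: Rs = rho / t = 0.0175 / 6.9000e-06
Step 3: Rs = 2536.2 ohm/sq

2536.2


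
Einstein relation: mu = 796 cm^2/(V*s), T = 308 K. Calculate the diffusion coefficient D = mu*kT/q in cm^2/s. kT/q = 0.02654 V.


Step 1: D = mu * (kT/q)
Step 2: D = 796 * 0.02654
Step 3: D = 21.13 cm^2/s

21.13


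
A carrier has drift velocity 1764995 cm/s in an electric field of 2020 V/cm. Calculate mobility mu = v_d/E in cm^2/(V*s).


Step 1: mu = v_d / E
Step 2: mu = 1764995 / 2020
Step 3: mu = 873.76 cm^2/(V*s)

873.76


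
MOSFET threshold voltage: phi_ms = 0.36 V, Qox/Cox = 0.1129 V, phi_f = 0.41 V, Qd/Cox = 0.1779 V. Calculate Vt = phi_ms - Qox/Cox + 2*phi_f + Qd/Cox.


Step 1: Vt = phi_ms - Qox/Cox + 2*phi_f + Qd/Cox
Step 2: Vt = 0.36 - 0.1129 + 2*0.41 + 0.1779
Step 3: Vt = 0.36 - 0.1129 + 0.82 + 0.1779
Step 4: Vt = 1.245 V

1.245


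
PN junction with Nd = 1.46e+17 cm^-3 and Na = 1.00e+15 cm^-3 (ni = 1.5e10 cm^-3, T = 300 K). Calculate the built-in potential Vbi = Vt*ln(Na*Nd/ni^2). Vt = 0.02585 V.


Step 1: Compute Na*Nd/ni^2 = 1.00e+15 * 1.46e+17 / (1.5e10)^2 = 6.4889e+11
Step 2: ln(6.4889e+11) = 27.1985
Step 3: Vbi = 0.02585 * 27.1985 = 0.703 V

0.703


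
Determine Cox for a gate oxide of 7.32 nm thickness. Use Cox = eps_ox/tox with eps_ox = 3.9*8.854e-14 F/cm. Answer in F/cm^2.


Step 1: eps_ox = 3.9 * 8.854e-14 = 3.45306e-13 F/cm
Step 2: tox in cm = 7.32 nm * 1e-7 = 7.3200e-07 cm
Step 3: Cox = 3.45306e-13 / 7.3200e-07 = 4.72e-07 F/cm^2

4.72e-07


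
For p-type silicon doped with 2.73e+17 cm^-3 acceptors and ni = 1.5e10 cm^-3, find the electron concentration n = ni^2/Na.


Step 1: Majority hole concentration p ≈ Na = 2.73e+17 cm^-3
Step 2: n = ni^2 / Na = (1.5e10)^2 / 2.73e+17
Step 3: n = 8.24e+02 cm^-3

8.24e+02


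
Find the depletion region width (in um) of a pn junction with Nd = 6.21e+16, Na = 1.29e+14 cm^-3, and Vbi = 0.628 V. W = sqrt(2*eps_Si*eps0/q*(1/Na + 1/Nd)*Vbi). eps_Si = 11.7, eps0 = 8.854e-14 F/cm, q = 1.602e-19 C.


Step 1: 1/Na + 1/Nd = 1/1.29e+14 + 1/6.21e+16 = 7.76804e-15
Step 2: 2*eps*eps0/q = 2*11.7*8.854e-14/1.602e-19 = 1.293281e+07
Step 3: W^2 = 1.293281e+07 * 7.76804e-15 * 0.628 = 6.30905e-08
Step 4: W = sqrt(6.30905e-08) = 2.512e-04 cm = 2.512 um

2.512


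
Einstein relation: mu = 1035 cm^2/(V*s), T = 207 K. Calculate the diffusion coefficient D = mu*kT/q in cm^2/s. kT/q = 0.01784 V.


Step 1: D = mu * (kT/q)
Step 2: D = 1035 * 0.01784
Step 3: D = 18.46 cm^2/s

18.46


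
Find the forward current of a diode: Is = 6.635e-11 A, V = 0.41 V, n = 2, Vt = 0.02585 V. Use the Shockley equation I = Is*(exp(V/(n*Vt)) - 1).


Step 1: V/(n*Vt) = 0.41/(2*0.02585) = 7.9304
Step 2: exp(7.9304) = 2.7805e+03
Step 3: I = 6.635e-11 * (2.7805e+03 - 1) = 1.84e-07 A

1.84e-07


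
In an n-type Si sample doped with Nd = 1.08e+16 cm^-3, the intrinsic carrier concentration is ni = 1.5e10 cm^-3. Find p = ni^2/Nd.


Step 1: Since Nd >> ni, n ≈ Nd = 1.08e+16 cm^-3
Step 2: p = ni^2 / n = (1.5e10)^2 / 1.08e+16
Step 3: p = 2.25e20 / 1.08e+16 = 2.08e+04 cm^-3

2.08e+04


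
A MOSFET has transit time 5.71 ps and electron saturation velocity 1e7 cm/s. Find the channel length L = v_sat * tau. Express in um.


Step 1: tau in seconds = 5.71 ps * 1e-12 = 5.7100e-12 s
Step 2: L = v_sat * tau = 1e7 * 5.7100e-12 = 5.7100e-05 cm
Step 3: L in um = 5.7100e-05 * 1e4 = 0.571 um

0.571


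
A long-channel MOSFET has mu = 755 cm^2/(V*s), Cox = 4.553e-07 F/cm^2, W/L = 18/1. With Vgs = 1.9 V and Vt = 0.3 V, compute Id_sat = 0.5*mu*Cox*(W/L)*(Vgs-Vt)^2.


Step 1: Overdrive voltage Vov = Vgs - Vt = 1.9 - 0.3 = 1.6 V
Step 2: W/L = 18/1 = 18
Step 3: Id = 0.5 * 755 * 4.553e-07 * 18 * 1.6^2
Step 4: Id = 7.92e-03 A

7.92e-03


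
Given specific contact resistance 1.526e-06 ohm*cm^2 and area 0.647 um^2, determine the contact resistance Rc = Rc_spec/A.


Step 1: Convert area to cm^2: 0.647 um^2 = 6.4700e-09 cm^2
Step 2: Rc = Rc_spec / A = 1.526e-06 / 6.4700e-09
Step 3: Rc = 2.36e+02 ohms

2.36e+02


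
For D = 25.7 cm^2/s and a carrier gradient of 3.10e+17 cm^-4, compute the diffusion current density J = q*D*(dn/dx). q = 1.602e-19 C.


Step 1: J = q * D * (dn/dx)
Step 2: J = 1.602e-19 * 25.7 * 3.10e+17
Step 3: J = 1.28e+00 A/cm^2

1.28e+00


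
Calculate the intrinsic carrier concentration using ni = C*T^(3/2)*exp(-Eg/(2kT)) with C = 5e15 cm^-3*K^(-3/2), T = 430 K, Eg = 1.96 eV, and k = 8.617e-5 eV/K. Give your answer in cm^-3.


Step 1: Compute kT = 8.617e-5 * 430 = 0.0370531 eV
Step 2: Exponent = -Eg/(2kT) = -1.96/(2*0.0370531) = -26.44853
Step 3: T^(3/2) = 430^1.5 = 8916.67
Step 4: ni = 5e15 * 8916.67 * exp(-26.44853) = 1.45e+08 cm^-3

1.45e+08


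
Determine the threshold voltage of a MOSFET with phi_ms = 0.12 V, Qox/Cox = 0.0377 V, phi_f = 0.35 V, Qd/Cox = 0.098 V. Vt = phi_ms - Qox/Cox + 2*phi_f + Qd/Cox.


Step 1: Vt = phi_ms - Qox/Cox + 2*phi_f + Qd/Cox
Step 2: Vt = 0.12 - 0.0377 + 2*0.35 + 0.098
Step 3: Vt = 0.12 - 0.0377 + 0.7 + 0.098
Step 4: Vt = 0.8803 V

0.8803


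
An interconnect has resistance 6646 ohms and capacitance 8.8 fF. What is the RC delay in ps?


Step 1: tau = R * C
Step 2: tau = 6646 * 8.8 fF = 6646 * 8.8e-15 F
Step 3: tau = 5.84848e-11 s = 58.4848 ps

58.4848


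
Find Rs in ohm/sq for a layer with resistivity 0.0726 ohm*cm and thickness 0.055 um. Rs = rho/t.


Step 1: Convert thickness to cm: t = 0.055 um = 5.5000e-06 cm
Step 2: Rs = rho / t = 0.0726 / 5.5000e-06
Step 3: Rs = 13200.0 ohm/sq

13200.0


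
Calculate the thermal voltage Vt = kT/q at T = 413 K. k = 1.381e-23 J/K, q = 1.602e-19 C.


Step 1: kT = 1.381e-23 * 413 = 5.70353e-21 J
Step 2: Vt = kT/q = 5.70353e-21 / 1.602e-19
Step 3: Vt = 0.0356 V

0.0356


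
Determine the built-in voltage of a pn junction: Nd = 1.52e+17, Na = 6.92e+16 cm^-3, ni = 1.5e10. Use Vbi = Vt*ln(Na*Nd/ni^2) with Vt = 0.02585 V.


Step 1: Compute Na*Nd/ni^2 = 6.92e+16 * 1.52e+17 / (1.5e10)^2 = 4.6748e+13
Step 2: ln(4.6748e+13) = 31.4758
Step 3: Vbi = 0.02585 * 31.4758 = 0.814 V

0.814


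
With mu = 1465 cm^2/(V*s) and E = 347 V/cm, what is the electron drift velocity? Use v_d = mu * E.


Step 1: v_d = mu * E
Step 2: v_d = 1465 * 347 = 508355
Step 3: v_d = 5.08e+05 cm/s

5.08e+05


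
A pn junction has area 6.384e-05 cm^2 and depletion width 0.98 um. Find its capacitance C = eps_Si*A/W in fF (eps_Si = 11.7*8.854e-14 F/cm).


Step 1: eps_Si = 11.7 * 8.854e-14 = 1.035918e-12 F/cm
Step 2: W in cm = 0.98 * 1e-4 = 9.80e-05 cm
Step 3: C = 1.035918e-12 * 6.384e-05 / 9.80e-05 = 6.748266e-13 F
Step 4: C = 674.83 fF

674.83


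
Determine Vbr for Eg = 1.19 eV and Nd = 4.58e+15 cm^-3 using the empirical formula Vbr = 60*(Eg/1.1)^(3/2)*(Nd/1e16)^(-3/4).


Step 1: Eg/1.1 = 1.19/1.1 = 1.081818
Step 2: (Eg/1.1)^1.5 = 1.081818^1.5 = 1.125204
Step 3: (Nd/1e16)^(-0.75) = (0.458)^(-0.75) = 1.796184
Step 4: Vbr = 60 * 1.125204 * 1.796184 = 121.3 V

121.3


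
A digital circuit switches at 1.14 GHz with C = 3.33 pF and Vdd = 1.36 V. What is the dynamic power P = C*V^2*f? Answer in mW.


Step 1: V^2 = 1.36^2 = 1.8496 V^2
Step 2: P = C*V^2*f = 3.33e-12 F * 1.8496 * 1.14e9 Hz
Step 3: P = 7.02145152e-03 W
Step 4: P = 7.021 mW

7.021


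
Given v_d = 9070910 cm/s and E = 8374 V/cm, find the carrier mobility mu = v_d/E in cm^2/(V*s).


Step 1: mu = v_d / E
Step 2: mu = 9070910 / 8374
Step 3: mu = 1083.22 cm^2/(V*s)

1083.22


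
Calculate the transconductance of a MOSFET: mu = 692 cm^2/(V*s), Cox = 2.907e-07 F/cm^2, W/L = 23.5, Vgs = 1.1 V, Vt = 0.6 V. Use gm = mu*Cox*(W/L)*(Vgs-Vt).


Step 1: Vov = Vgs - Vt = 1.1 - 0.6 = 0.5 V
Step 2: gm = mu * Cox * (W/L) * Vov
Step 3: gm = 692 * 2.907e-07 * 23.5 * 0.5 = 2.36e-03 S

2.36e-03


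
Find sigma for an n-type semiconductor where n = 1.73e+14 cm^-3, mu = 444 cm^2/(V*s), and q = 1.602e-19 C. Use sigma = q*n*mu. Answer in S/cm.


Step 1: sigma = q * n * mu
Step 2: sigma = 1.602e-19 * 1.73e+14 * 444
Step 3: sigma = 1.231e-02 S/cm

1.231e-02


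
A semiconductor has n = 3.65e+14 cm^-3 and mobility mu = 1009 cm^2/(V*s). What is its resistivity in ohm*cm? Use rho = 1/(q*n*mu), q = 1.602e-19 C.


Step 1: sigma = q * n * mu = 1.602e-19 * 3.65e+14 * 1009 = 5.89993e-02 S/cm
Step 2: rho = 1 / sigma = 1 / 5.89993e-02 = 16.95 ohm*cm

16.95


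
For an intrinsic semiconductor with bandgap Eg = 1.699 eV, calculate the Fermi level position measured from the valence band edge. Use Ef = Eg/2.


Step 1: For an intrinsic semiconductor, the Fermi level sits at midgap.
Step 2: Ef = Eg / 2 = 1.699 / 2 = 0.8495 eV

0.8495


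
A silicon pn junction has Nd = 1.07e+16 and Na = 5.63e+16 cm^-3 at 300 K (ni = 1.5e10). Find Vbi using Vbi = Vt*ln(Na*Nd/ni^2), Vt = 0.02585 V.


Step 1: Compute Na*Nd/ni^2 = 5.63e+16 * 1.07e+16 / (1.5e10)^2 = 2.6774e+12
Step 2: ln(2.6774e+12) = 28.6159
Step 3: Vbi = 0.02585 * 28.6159 = 0.74 V

0.74


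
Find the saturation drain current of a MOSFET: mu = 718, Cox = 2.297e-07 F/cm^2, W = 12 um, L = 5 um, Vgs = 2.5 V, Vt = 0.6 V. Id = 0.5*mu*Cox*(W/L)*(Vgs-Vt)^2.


Step 1: Overdrive voltage Vov = Vgs - Vt = 2.5 - 0.6 = 1.9 V
Step 2: W/L = 12/5 = 2.4
Step 3: Id = 0.5 * 718 * 2.297e-07 * 2.4 * 1.9^2
Step 4: Id = 7.14e-04 A

7.14e-04


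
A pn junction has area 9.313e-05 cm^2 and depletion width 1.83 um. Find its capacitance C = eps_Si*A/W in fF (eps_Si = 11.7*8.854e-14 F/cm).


Step 1: eps_Si = 11.7 * 8.854e-14 = 1.035918e-12 F/cm
Step 2: W in cm = 1.83 * 1e-4 = 1.83e-04 cm
Step 3: C = 1.035918e-12 * 9.313e-05 / 1.83e-04 = 5.271860e-13 F
Step 4: C = 527.19 fF

527.19


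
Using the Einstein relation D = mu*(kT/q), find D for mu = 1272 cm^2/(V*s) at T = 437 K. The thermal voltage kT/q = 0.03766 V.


Step 1: D = mu * (kT/q)
Step 2: D = 1272 * 0.03766
Step 3: D = 47.9 cm^2/s

47.9


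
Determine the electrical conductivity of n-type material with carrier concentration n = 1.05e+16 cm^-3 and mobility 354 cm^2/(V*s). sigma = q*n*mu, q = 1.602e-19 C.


Step 1: sigma = q * n * mu
Step 2: sigma = 1.602e-19 * 1.05e+16 * 354
Step 3: sigma = 5.955e-01 S/cm

5.955e-01


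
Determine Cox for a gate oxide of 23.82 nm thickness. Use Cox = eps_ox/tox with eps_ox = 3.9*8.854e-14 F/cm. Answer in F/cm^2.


Step 1: eps_ox = 3.9 * 8.854e-14 = 3.45306e-13 F/cm
Step 2: tox in cm = 23.82 nm * 1e-7 = 2.3820e-06 cm
Step 3: Cox = 3.45306e-13 / 2.3820e-06 = 1.45e-07 F/cm^2

1.45e-07


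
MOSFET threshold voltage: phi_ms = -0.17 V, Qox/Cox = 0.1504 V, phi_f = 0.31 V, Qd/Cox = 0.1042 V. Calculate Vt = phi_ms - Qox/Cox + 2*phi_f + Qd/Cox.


Step 1: Vt = phi_ms - Qox/Cox + 2*phi_f + Qd/Cox
Step 2: Vt = -0.17 - 0.1504 + 2*0.31 + 0.1042
Step 3: Vt = -0.17 - 0.1504 + 0.62 + 0.1042
Step 4: Vt = 0.4038 V

0.4038


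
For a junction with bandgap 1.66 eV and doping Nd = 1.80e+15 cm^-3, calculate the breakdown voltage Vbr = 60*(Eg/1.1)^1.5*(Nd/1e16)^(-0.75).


Step 1: Eg/1.1 = 1.66/1.1 = 1.509091
Step 2: (Eg/1.1)^1.5 = 1.509091^1.5 = 1.853844
Step 3: (Nd/1e16)^(-0.75) = (0.18)^(-0.75) = 3.618642
Step 4: Vbr = 60 * 1.853844 * 3.618642 = 402.5 V

402.5


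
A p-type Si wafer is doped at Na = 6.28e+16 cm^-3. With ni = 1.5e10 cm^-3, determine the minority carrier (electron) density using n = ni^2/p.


Step 1: Majority hole concentration p ≈ Na = 6.28e+16 cm^-3
Step 2: n = ni^2 / Na = (1.5e10)^2 / 6.28e+16
Step 3: n = 3.58e+03 cm^-3

3.58e+03


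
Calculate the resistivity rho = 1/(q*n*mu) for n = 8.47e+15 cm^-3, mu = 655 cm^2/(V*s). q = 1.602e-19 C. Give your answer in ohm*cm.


Step 1: sigma = q * n * mu = 1.602e-19 * 8.47e+15 * 655 = 8.88766e-01 S/cm
Step 2: rho = 1 / sigma = 1 / 8.88766e-01 = 1.125 ohm*cm

1.125


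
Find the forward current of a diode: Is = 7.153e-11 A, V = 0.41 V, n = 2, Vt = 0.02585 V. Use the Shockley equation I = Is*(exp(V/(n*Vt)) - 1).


Step 1: V/(n*Vt) = 0.41/(2*0.02585) = 7.9304
Step 2: exp(7.9304) = 2.7805e+03
Step 3: I = 7.153e-11 * (2.7805e+03 - 1) = 1.99e-07 A

1.99e-07


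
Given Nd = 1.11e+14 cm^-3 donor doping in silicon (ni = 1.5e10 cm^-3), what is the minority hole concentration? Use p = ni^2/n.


Step 1: Since Nd >> ni, n ≈ Nd = 1.11e+14 cm^-3
Step 2: p = ni^2 / n = (1.5e10)^2 / 1.11e+14
Step 3: p = 2.25e20 / 1.11e+14 = 2.03e+06 cm^-3

2.03e+06


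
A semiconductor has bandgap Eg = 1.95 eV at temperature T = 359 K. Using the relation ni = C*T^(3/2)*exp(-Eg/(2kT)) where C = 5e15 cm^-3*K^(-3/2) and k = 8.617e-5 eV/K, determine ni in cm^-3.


Step 1: Compute kT = 8.617e-5 * 359 = 0.03093503 eV
Step 2: Exponent = -Eg/(2kT) = -1.95/(2*0.03093503) = -31.51767
Step 3: T^(3/2) = 359^1.5 = 6802.08
Step 4: ni = 5e15 * 6802.08 * exp(-31.51767) = 6.98e+05 cm^-3

6.98e+05


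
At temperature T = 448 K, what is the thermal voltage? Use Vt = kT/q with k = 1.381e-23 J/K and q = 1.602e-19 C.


Step 1: kT = 1.381e-23 * 448 = 6.18688e-21 J
Step 2: Vt = kT/q = 6.18688e-21 / 1.602e-19
Step 3: Vt = 0.03862 V

0.03862


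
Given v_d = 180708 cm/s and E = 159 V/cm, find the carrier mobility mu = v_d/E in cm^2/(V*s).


Step 1: mu = v_d / E
Step 2: mu = 180708 / 159
Step 3: mu = 1136.53 cm^2/(V*s)

1136.53


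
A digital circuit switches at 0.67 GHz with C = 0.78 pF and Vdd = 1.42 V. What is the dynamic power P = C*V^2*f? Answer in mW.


Step 1: V^2 = 1.42^2 = 2.0164 V^2
Step 2: P = C*V^2*f = 0.78e-12 F * 2.0164 * 0.67e9 Hz
Step 3: P = 1.05377064e-03 W
Step 4: P = 1.054 mW

1.054


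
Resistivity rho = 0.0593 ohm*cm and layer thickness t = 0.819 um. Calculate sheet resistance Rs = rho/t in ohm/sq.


Step 1: Convert thickness to cm: t = 0.819 um = 8.1900e-05 cm
Step 2: Rs = rho / t = 0.0593 / 8.1900e-05
Step 3: Rs = 724.1 ohm/sq

724.1


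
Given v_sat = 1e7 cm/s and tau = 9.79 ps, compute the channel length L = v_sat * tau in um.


Step 1: tau in seconds = 9.79 ps * 1e-12 = 9.7900e-12 s
Step 2: L = v_sat * tau = 1e7 * 9.7900e-12 = 9.7900e-05 cm
Step 3: L in um = 9.7900e-05 * 1e4 = 0.979 um

0.979


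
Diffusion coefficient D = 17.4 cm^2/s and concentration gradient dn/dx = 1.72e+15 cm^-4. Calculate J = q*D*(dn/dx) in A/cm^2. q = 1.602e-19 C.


Step 1: J = q * D * (dn/dx)
Step 2: J = 1.602e-19 * 17.4 * 1.72e+15
Step 3: J = 4.79e-03 A/cm^2

4.79e-03


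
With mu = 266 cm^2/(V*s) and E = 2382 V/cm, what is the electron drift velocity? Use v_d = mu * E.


Step 1: v_d = mu * E
Step 2: v_d = 266 * 2382 = 633612
Step 3: v_d = 6.34e+05 cm/s

6.34e+05


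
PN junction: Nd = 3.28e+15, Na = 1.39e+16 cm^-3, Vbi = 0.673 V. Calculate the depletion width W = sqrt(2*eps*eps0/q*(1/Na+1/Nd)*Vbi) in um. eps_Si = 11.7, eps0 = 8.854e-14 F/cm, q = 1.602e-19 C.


Step 1: 1/Na + 1/Nd = 1/1.39e+16 + 1/3.28e+15 = 3.76820e-16
Step 2: 2*eps*eps0/q = 2*11.7*8.854e-14/1.602e-19 = 1.293281e+07
Step 3: W^2 = 1.293281e+07 * 3.76820e-16 * 0.673 = 3.27976e-09
Step 4: W = sqrt(3.27976e-09) = 5.727e-05 cm = 0.5727 um

0.5727


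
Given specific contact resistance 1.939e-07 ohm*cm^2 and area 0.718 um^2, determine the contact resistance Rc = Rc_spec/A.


Step 1: Convert area to cm^2: 0.718 um^2 = 7.1800e-09 cm^2
Step 2: Rc = Rc_spec / A = 1.939e-07 / 7.1800e-09
Step 3: Rc = 2.70e+01 ohms

2.70e+01


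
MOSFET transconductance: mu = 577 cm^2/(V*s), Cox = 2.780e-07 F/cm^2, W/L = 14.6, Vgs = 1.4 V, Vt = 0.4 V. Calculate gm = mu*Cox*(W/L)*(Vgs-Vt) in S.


Step 1: Vov = Vgs - Vt = 1.4 - 0.4 = 1.0 V
Step 2: gm = mu * Cox * (W/L) * Vov
Step 3: gm = 577 * 2.780e-07 * 14.6 * 1.0 = 2.34e-03 S

2.34e-03


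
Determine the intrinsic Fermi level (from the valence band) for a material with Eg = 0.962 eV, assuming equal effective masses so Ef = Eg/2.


Step 1: For an intrinsic semiconductor, the Fermi level sits at midgap.
Step 2: Ef = Eg / 2 = 0.962 / 2 = 0.481 eV

0.481


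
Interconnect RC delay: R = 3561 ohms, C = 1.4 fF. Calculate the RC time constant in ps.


Step 1: tau = R * C
Step 2: tau = 3561 * 1.4 fF = 3561 * 1.4e-15 F
Step 3: tau = 4.9854e-12 s = 4.9854 ps

4.9854


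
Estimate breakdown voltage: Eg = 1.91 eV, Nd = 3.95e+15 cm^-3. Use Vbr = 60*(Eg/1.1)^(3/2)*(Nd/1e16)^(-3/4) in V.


Step 1: Eg/1.1 = 1.91/1.1 = 1.736364
Step 2: (Eg/1.1)^1.5 = 1.736364^1.5 = 2.288027
Step 3: (Nd/1e16)^(-0.75) = (0.395)^(-0.75) = 2.007022
Step 4: Vbr = 60 * 2.288027 * 2.007022 = 275.5 V

275.5


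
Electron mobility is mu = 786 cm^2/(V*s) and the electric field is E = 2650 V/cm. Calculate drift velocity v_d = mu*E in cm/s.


Step 1: v_d = mu * E
Step 2: v_d = 786 * 2650 = 2082900
Step 3: v_d = 2.08e+06 cm/s

2.08e+06


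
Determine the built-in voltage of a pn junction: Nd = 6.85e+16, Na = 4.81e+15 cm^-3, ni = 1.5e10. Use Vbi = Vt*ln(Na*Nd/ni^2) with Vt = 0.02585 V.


Step 1: Compute Na*Nd/ni^2 = 4.81e+15 * 6.85e+16 / (1.5e10)^2 = 1.4644e+12
Step 2: ln(1.4644e+12) = 28.0125
Step 3: Vbi = 0.02585 * 28.0125 = 0.724 V

0.724


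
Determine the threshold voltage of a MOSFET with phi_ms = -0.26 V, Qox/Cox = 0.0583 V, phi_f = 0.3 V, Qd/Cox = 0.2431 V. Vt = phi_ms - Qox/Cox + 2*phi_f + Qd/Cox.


Step 1: Vt = phi_ms - Qox/Cox + 2*phi_f + Qd/Cox
Step 2: Vt = -0.26 - 0.0583 + 2*0.3 + 0.2431
Step 3: Vt = -0.26 - 0.0583 + 0.6 + 0.2431
Step 4: Vt = 0.5248 V

0.5248


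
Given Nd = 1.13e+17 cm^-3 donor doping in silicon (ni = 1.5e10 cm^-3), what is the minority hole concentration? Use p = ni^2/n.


Step 1: Since Nd >> ni, n ≈ Nd = 1.13e+17 cm^-3
Step 2: p = ni^2 / n = (1.5e10)^2 / 1.13e+17
Step 3: p = 2.25e20 / 1.13e+17 = 1.99e+03 cm^-3

1.99e+03


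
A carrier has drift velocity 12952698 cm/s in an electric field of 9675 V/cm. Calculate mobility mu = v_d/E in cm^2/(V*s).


Step 1: mu = v_d / E
Step 2: mu = 12952698 / 9675
Step 3: mu = 1338.78 cm^2/(V*s)

1338.78


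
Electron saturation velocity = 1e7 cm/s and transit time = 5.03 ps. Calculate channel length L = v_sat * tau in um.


Step 1: tau in seconds = 5.03 ps * 1e-12 = 5.0300e-12 s
Step 2: L = v_sat * tau = 1e7 * 5.0300e-12 = 5.0300e-05 cm
Step 3: L in um = 5.0300e-05 * 1e4 = 0.503 um

0.503


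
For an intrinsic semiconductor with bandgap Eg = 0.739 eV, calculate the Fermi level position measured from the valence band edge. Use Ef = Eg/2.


Step 1: For an intrinsic semiconductor, the Fermi level sits at midgap.
Step 2: Ef = Eg / 2 = 0.739 / 2 = 0.3695 eV

0.3695


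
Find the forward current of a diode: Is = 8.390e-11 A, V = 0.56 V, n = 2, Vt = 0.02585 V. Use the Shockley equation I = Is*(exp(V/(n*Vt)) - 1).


Step 1: V/(n*Vt) = 0.56/(2*0.02585) = 10.8317
Step 2: exp(10.8317) = 5.0600e+04
Step 3: I = 8.390e-11 * (5.0600e+04 - 1) = 4.25e-06 A

4.25e-06


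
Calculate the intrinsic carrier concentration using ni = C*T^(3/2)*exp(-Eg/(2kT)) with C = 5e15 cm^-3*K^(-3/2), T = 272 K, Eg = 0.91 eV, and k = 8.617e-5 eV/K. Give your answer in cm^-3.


Step 1: Compute kT = 8.617e-5 * 272 = 0.02343824 eV
Step 2: Exponent = -Eg/(2kT) = -0.91/(2*0.02343824) = -19.41272
Step 3: T^(3/2) = 272^1.5 = 4485.94
Step 4: ni = 5e15 * 4485.94 * exp(-19.41272) = 8.32e+10 cm^-3

8.32e+10


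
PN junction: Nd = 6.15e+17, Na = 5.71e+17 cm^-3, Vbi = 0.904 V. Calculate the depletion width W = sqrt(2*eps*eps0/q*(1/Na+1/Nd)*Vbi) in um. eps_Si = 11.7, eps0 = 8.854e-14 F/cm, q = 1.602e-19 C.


Step 1: 1/Na + 1/Nd = 1/5.71e+17 + 1/6.15e+17 = 3.37733e-18
Step 2: 2*eps*eps0/q = 2*11.7*8.854e-14/1.602e-19 = 1.293281e+07
Step 3: W^2 = 1.293281e+07 * 3.37733e-18 * 0.904 = 3.94852e-11
Step 4: W = sqrt(3.94852e-11) = 6.284e-06 cm = 0.06284 um

0.06284


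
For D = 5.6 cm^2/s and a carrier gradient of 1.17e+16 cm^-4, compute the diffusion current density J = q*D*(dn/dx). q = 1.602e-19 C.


Step 1: J = q * D * (dn/dx)
Step 2: J = 1.602e-19 * 5.6 * 1.17e+16
Step 3: J = 1.05e-02 A/cm^2

1.05e-02


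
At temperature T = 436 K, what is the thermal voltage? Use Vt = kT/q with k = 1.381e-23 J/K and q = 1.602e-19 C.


Step 1: kT = 1.381e-23 * 436 = 6.02116e-21 J
Step 2: Vt = kT/q = 6.02116e-21 / 1.602e-19
Step 3: Vt = 0.03759 V

0.03759


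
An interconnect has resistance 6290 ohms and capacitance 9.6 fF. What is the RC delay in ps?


Step 1: tau = R * C
Step 2: tau = 6290 * 9.6 fF = 6290 * 9.6e-15 F
Step 3: tau = 6.0384e-11 s = 60.384 ps

60.384


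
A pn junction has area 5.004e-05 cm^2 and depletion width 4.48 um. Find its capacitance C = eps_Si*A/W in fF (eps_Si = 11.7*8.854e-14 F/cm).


Step 1: eps_Si = 11.7 * 8.854e-14 = 1.035918e-12 F/cm
Step 2: W in cm = 4.48 * 1e-4 = 4.48e-04 cm
Step 3: C = 1.035918e-12 * 5.004e-05 / 4.48e-04 = 1.157083e-13 F
Step 4: C = 115.71 fF

115.71


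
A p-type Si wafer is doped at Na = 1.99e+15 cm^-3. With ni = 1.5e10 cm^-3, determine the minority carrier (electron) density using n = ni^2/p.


Step 1: Majority hole concentration p ≈ Na = 1.99e+15 cm^-3
Step 2: n = ni^2 / Na = (1.5e10)^2 / 1.99e+15
Step 3: n = 1.13e+05 cm^-3

1.13e+05
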